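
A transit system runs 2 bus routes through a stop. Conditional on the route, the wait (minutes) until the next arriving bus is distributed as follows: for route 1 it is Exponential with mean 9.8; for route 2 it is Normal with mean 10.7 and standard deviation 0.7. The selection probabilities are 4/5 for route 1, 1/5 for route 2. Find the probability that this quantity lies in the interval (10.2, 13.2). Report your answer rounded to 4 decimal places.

0.2270

Conditional on each route, P(10.2 < X < 13.2): 1: 0.0931312; 2: 0.762297.
By total probability, P(10.2 < X < 13.2) = 0.8·0.0931312 + 0.2·0.762297 = 0.226964.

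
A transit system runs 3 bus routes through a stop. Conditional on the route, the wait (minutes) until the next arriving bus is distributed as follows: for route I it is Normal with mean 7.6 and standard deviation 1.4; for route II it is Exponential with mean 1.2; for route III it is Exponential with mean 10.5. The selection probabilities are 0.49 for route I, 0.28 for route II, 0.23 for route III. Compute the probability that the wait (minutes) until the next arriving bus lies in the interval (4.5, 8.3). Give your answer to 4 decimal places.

0.3841

Conditional on each route, P(4.5 < X < 8.3): I: 0.678058; II: 0.0225266; III: 0.19781.
By total probability, P(4.5 < X < 8.3) = 0.49·0.678058 + 0.28·0.0225266 + 0.23·0.19781 = 0.384052.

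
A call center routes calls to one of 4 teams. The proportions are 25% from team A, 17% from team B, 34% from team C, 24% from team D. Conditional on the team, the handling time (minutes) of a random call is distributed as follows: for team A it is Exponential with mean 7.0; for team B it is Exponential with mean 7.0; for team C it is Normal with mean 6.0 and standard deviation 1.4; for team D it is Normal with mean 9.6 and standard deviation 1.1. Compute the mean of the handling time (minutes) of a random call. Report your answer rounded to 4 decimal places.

7.2840

Component means — A: 7; B: 7; C: 6; D: 9.6.
E[X] = 0.25·7 + 0.17·7 + 0.34·6 + 0.24·9.6 = 7.284.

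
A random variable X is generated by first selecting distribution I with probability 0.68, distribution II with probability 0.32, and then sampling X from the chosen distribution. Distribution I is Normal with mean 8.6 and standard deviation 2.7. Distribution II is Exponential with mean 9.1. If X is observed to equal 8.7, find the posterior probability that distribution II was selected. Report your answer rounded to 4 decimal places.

Likelihoods f(8.7 | ·): I: 0.147655; II: 0.0422429.
Posterior ∝ prior × likelihood. Numerator for II: 0.32·0.0422429 = 0.0135177.
Normalizing constant: 0.68·0.147655 + 0.32·0.0422429 = 0.113923.
P(II | observation) = 0.0135177 / 0.113923 = 0.118657.

0.1187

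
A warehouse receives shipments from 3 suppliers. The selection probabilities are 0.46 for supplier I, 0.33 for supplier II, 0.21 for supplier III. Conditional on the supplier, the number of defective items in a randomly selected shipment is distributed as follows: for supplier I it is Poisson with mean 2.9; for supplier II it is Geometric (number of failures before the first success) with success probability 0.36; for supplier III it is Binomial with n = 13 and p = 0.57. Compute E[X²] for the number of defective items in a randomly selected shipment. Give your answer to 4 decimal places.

20.0750

For each component E[X²] = Var + (mean)², giving I: 11.31; II: 8.09877; III: 58.0944.
Overall E[X²] = 0.46·11.31 + 0.33·8.09877 + 0.21·58.0944 = 20.075.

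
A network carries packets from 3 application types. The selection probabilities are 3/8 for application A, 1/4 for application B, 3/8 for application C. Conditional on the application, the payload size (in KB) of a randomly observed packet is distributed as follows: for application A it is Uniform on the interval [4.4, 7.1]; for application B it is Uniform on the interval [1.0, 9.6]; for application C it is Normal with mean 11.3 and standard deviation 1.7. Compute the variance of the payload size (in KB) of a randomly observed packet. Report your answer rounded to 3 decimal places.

10.578

Per component, A: μ=5.75, E[X²]=33.67; B: μ=5.3, E[X²]=34.2533; C: μ=11.3, E[X²]=130.58.
E[X] = 0.375·5.75 + 0.25·5.3 + 0.375·11.3 = 7.71875.
E[X²] = 0.375·33.67 + 0.25·34.2533 + 0.375·130.58 = 70.1571.
Var(X) = E[X²] − (E[X])² = 70.1571 − 59.5791 = 10.578.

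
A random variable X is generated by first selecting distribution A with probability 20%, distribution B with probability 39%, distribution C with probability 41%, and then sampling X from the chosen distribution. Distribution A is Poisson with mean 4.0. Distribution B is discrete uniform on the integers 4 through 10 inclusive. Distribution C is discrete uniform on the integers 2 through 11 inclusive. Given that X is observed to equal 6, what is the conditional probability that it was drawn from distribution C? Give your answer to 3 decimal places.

0.349

Likelihoods P(X=6 | ·): A: 0.104196; B: 0.142857; C: 0.1.
Posterior ∝ prior × likelihood. Numerator for C: 0.41·0.1 = 0.041.
Normalizing constant: 0.2·0.104196 + 0.39·0.142857 + 0.41·0.1 = 0.117553.
P(C | observation) = 0.041 / 0.117553 = 0.348778.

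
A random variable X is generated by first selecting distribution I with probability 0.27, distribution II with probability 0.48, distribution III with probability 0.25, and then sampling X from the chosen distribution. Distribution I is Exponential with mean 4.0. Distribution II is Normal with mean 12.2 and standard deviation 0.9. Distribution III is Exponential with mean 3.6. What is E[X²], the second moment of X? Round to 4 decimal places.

86.9520

For each component E[X²] = Var + (mean)², giving I: 32; II: 149.65; III: 25.92.
Overall E[X²] = 0.27·32 + 0.48·149.65 + 0.25·25.92 = 86.952.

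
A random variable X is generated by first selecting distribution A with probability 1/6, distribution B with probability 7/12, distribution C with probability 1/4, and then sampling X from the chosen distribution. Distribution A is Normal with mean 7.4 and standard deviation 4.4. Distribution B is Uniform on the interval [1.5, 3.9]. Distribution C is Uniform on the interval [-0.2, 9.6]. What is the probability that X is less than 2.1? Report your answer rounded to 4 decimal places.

Conditional on each component, P(X < 2.1): A: 0.114189; B: 0.25; C: 0.234694.
By total probability, P(X < 2.1) = 0.166667·0.114189 + 0.583333·0.25 + 0.25·0.234694 = 0.223538.

0.2235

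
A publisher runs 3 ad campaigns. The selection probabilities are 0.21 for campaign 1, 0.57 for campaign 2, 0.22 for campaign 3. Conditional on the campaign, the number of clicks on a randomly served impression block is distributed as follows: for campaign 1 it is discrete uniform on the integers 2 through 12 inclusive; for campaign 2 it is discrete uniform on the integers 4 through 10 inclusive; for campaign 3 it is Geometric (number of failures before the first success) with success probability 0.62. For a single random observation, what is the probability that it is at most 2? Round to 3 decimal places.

Conditional on each campaign, P(X ≤ 2): 1: 0.0909091; 2: 0; 3: 0.945128.
By total probability, P(X ≤ 2) = 0.21·0.0909091 + 0.57·0 + 0.22·0.945128 = 0.227019.

0.227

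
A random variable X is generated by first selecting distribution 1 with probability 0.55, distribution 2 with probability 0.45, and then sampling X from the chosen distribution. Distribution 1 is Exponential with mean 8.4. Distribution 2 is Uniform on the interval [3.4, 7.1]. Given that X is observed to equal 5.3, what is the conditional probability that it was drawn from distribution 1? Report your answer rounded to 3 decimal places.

0.223

Likelihoods f(5.3 | ·): 1: 0.0633434; 2: 0.27027.
Posterior ∝ prior × likelihood. Numerator for 1: 0.55·0.0633434 = 0.0348389.
Normalizing constant: 0.55·0.0633434 + 0.45·0.27027 = 0.156461.
P(1 | observation) = 0.0348389 / 0.156461 = 0.222669.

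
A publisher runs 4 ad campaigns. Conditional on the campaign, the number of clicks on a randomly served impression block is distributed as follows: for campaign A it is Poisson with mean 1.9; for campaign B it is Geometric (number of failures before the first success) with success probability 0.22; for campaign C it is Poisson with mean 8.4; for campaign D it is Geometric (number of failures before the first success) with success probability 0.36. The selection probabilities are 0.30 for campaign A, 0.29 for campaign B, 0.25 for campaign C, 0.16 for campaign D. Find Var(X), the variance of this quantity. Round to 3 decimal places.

Per component, A: μ=1.9, E[X²]=5.51; B: μ=3.54545, E[X²]=28.686; C: μ=8.4, E[X²]=78.96; D: μ=1.77778, E[X²]=8.09877.
E[X] = 0.3·1.9 + 0.29·3.54545 + 0.25·8.4 + 0.16·1.77778 = 3.98263.
E[X²] = 0.3·5.51 + 0.29·28.686 + 0.25·78.96 + 0.16·8.09877 = 31.0077.
Var(X) = E[X²] − (E[X])² = 31.0077 − 15.8613 = 15.1464.

15.146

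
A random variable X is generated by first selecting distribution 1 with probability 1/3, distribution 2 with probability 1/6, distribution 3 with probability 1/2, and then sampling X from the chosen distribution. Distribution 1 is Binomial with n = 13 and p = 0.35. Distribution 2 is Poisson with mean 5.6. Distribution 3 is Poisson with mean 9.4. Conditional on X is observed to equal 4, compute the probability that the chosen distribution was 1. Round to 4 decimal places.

0.6568

Likelihoods P(X=4 | ·): 1: 0.222228; 2: 0.151528; 3: 0.0269111.
Posterior ∝ prior × likelihood. Numerator for 1: 0.333333·0.222228 = 0.0740759.
Normalizing constant: 0.333333·0.222228 + 0.166667·0.151528 + 0.5·0.0269111 = 0.112786.
P(1 | observation) = 0.0740759 / 0.112786 = 0.656782.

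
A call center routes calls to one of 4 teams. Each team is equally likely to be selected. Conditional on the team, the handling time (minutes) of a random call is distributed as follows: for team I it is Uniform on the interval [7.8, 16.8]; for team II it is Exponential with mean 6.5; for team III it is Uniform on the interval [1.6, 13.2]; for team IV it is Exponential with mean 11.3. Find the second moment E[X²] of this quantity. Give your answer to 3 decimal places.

For each component E[X²] = Var + (mean)², giving I: 158.04; II: 84.5; III: 65.9733; IV: 255.38.
Overall E[X²] = 0.25·158.04 + 0.25·84.5 + 0.25·65.9733 + 0.25·255.38 = 140.973.

140.973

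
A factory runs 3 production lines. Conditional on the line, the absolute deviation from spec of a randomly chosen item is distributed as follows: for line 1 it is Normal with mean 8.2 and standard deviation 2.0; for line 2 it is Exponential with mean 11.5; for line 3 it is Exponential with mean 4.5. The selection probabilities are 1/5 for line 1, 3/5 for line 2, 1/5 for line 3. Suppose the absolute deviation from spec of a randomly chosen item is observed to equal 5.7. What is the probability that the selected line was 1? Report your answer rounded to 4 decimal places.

0.2919

Likelihoods f(5.7 | ·): 1: 0.0913245; 2: 0.0529716; 3: 0.0626154.
Posterior ∝ prior × likelihood. Numerator for 1: 0.2·0.0913245 = 0.0182649.
Normalizing constant: 0.2·0.0913245 + 0.6·0.0529716 + 0.2·0.0626154 = 0.062571.
P(1 | observation) = 0.0182649 / 0.062571 = 0.291907.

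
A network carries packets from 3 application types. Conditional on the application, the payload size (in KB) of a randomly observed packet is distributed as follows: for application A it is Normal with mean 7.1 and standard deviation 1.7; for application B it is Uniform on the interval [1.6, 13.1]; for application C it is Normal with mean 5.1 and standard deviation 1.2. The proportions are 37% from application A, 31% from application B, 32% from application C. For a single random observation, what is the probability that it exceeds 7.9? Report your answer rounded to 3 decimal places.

Conditional on each application, P(X > 7.9): A: 0.318967; B: 0.452174; C: 0.00981533.
By total probability, P(X > 7.9) = 0.37·0.318967 + 0.31·0.452174 + 0.32·0.00981533 = 0.261333.

0.261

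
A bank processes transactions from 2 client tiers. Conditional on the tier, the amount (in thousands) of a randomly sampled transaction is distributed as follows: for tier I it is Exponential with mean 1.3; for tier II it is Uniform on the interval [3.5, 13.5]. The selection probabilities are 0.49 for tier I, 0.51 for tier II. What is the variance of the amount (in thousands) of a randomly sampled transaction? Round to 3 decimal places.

18.033

Per component, I: μ=1.3, E[X²]=3.38; II: μ=8.5, E[X²]=80.5833.
E[X] = 0.49·1.3 + 0.51·8.5 = 4.972.
E[X²] = 0.49·3.38 + 0.51·80.5833 = 42.7537.
Var(X) = E[X²] − (E[X])² = 42.7537 − 24.7208 = 18.0329.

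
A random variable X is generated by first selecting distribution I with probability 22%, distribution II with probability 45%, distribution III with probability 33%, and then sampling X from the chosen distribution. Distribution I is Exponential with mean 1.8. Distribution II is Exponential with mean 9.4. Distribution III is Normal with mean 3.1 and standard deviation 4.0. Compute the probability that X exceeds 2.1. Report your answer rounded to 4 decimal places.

0.6260

Conditional on each component, P(X > 2.1): I: 0.311403; II: 0.799791; III: 0.598706.
By total probability, P(X > 2.1) = 0.22·0.311403 + 0.45·0.799791 + 0.33·0.598706 = 0.625988.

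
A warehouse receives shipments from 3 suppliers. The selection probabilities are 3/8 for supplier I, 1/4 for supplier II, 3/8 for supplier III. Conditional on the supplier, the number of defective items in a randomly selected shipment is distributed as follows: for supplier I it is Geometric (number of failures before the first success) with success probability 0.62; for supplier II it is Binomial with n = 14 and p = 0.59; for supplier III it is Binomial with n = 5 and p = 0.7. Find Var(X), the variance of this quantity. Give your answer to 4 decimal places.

10.3897

Per component, I: μ=0.612903, E[X²]=1.3642; II: μ=8.26, E[X²]=71.6142; III: μ=3.5, E[X²]=13.3.
E[X] = 0.375·0.612903 + 0.25·8.26 + 0.375·3.5 = 3.60734.
E[X²] = 0.375·1.3642 + 0.25·71.6142 + 0.375·13.3 = 23.4026.
Var(X) = E[X²] − (E[X])² = 23.4026 − 13.0129 = 10.3897.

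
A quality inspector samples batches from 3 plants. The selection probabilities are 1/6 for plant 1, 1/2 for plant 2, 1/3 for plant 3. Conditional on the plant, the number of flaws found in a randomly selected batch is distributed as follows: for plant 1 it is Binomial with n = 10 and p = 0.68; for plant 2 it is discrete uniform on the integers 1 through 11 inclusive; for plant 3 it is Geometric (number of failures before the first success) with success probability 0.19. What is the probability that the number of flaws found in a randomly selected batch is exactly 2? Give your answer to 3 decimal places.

Conditional on each plant, P(X = 2): 1: 0.00228786; 2: 0.0909091; 3: 0.124659.
By total probability, P(X = 2) = 0.166667·0.00228786 + 0.5·0.0909091 + 0.333333·0.124659 = 0.0873889.

0.087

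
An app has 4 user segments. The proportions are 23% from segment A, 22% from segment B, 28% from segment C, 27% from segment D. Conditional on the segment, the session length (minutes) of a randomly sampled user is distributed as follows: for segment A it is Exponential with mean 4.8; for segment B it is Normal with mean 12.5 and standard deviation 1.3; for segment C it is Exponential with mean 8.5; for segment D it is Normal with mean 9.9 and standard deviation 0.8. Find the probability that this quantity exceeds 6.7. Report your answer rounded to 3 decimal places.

0.674

Conditional on each segment, P(X > 6.7): A: 0.247627; B: 0.999996; C: 0.454646; D: 0.999968.
By total probability, P(X > 6.7) = 0.23·0.247627 + 0.22·0.999996 + 0.28·0.454646 + 0.27·0.999968 = 0.674246.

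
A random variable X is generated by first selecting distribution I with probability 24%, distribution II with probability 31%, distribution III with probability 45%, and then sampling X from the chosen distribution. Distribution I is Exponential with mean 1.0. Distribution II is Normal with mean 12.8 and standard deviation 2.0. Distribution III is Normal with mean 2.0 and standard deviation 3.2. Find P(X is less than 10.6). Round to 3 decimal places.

Conditional on each component, P(X < 10.6): I: 0.999975; II: 0.135666; III: 0.996401.
By total probability, P(X < 10.6) = 0.24·0.999975 + 0.31·0.135666 + 0.45·0.996401 = 0.730431.

0.730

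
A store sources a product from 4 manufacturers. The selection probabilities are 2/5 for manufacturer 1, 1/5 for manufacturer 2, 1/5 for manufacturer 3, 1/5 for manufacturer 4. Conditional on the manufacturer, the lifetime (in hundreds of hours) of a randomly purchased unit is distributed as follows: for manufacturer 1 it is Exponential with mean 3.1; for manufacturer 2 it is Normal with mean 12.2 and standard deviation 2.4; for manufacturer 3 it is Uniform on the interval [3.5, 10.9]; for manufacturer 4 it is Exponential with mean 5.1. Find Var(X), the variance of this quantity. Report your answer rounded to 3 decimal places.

Per component, 1: μ=3.1, E[X²]=19.22; 2: μ=12.2, E[X²]=154.6; 3: μ=7.2, E[X²]=56.4033; 4: μ=5.1, E[X²]=52.02.
E[X] = 0.4·3.1 + 0.2·12.2 + 0.2·7.2 + 0.2·5.1 = 6.14.
E[X²] = 0.4·19.22 + 0.2·154.6 + 0.2·56.4033 + 0.2·52.02 = 60.2927.
Var(X) = E[X²] − (E[X])² = 60.2927 − 37.6996 = 22.5931.

22.593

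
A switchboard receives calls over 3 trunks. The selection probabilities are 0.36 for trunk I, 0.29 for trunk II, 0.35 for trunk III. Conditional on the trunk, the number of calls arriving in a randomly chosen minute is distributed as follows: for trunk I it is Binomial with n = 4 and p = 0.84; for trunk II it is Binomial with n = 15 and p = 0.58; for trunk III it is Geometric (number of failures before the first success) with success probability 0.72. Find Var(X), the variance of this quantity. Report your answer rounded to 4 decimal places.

Per component, I: μ=3.36, E[X²]=11.8272; II: μ=8.7, E[X²]=79.344; III: μ=0.388889, E[X²]=0.691358.
E[X] = 0.36·3.36 + 0.29·8.7 + 0.35·0.388889 = 3.86871.
E[X²] = 0.36·11.8272 + 0.29·79.344 + 0.35·0.691358 = 27.5095.
Var(X) = E[X²] − (E[X])² = 27.5095 − 14.9669 = 12.5426.

12.5426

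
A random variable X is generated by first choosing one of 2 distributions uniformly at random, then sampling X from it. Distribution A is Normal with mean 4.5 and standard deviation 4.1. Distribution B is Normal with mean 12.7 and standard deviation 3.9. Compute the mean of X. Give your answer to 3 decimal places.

Component means — A: 4.5; B: 12.7.
E[X] = 0.5·4.5 + 0.5·12.7 = 8.6.

8.600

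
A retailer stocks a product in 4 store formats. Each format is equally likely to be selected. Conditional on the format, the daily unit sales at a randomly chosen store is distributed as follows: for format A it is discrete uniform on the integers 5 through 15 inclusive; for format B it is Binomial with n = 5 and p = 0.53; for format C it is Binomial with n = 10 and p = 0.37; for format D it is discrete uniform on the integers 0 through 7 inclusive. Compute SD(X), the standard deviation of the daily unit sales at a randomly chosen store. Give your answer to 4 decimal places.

3.6498

Per component, A: μ=10, E[X²]=110; B: μ=2.65, E[X²]=8.268; C: μ=3.7, E[X²]=16.021; D: μ=3.5, E[X²]=17.5.
E[X] = 0.25·10 + 0.25·2.65 + 0.25·3.7 + 0.25·3.5 = 4.9625.
E[X²] = 0.25·110 + 0.25·8.268 + 0.25·16.021 + 0.25·17.5 = 37.9473.
Var(X) = E[X²] − (E[X])² = 37.9473 − 24.6264 = 13.3208.
SD(X) = √13.3208 = 3.64977.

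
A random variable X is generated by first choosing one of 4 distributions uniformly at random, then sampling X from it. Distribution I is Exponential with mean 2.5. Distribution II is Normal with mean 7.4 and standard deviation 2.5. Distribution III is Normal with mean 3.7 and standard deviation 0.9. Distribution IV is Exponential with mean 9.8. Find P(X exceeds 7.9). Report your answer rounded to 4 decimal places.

Conditional on each component, P(X > 7.9): I: 0.0424257; II: 0.42074; III: 1.53063e-06; IV: 0.446586.
By total probability, P(X > 7.9) = 0.25·0.0424257 + 0.25·0.42074 + 0.25·1.53063e-06 + 0.25·0.446586 = 0.227438.

0.2274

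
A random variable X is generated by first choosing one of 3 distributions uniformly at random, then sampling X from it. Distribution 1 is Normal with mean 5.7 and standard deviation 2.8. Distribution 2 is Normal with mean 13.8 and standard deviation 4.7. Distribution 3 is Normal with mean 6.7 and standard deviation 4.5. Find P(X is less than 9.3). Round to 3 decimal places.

0.596

Conditional on each component, P(X < 9.3): 1: 0.900729; 2: 0.169171; 3: 0.718293.
By total probability, P(X < 9.3) = 0.333333·0.900729 + 0.333333·0.169171 + 0.333333·0.718293 = 0.596064.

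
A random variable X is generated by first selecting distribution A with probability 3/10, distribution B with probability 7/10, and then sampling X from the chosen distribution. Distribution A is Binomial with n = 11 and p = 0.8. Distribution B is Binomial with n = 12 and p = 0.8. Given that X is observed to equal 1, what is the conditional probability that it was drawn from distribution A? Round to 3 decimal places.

0.663

Likelihoods P(X=1 | ·): A: 9.0112e-07; B: 1.96608e-07.
Posterior ∝ prior × likelihood. Numerator for A: 0.3·9.0112e-07 = 2.70336e-07.
Normalizing constant: 0.3·9.0112e-07 + 0.7·1.96608e-07 = 4.07962e-07.
P(A | observation) = 2.70336e-07 / 4.07962e-07 = 0.662651.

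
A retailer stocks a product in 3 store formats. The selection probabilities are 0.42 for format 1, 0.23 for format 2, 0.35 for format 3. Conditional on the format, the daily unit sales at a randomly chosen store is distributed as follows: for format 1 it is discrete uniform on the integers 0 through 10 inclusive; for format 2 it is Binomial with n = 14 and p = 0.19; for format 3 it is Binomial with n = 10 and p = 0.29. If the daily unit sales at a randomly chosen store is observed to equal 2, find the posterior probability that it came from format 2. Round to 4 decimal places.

Likelihoods P(X=2 | ·): 1: 0.0909091; 2: 0.262041; 3: 0.244385.
Posterior ∝ prior × likelihood. Numerator for 2: 0.23·0.262041 = 0.0602694.
Normalizing constant: 0.42·0.0909091 + 0.23·0.262041 + 0.35·0.244385 = 0.183986.
P(2 | observation) = 0.0602694 / 0.183986 = 0.327576.

0.3276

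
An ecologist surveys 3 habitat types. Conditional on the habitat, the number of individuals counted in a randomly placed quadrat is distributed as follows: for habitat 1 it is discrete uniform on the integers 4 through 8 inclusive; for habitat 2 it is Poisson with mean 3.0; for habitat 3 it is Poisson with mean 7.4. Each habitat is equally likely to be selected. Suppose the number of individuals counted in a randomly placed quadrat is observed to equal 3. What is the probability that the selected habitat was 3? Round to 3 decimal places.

Likelihoods P(X=3 | ·): 1: 0; 2: 0.224042; 3: 0.0412824.
Posterior ∝ prior × likelihood. Numerator for 3: 0.333333·0.0412824 = 0.0137608.
Normalizing constant: 0.333333·0 + 0.333333·0.224042 + 0.333333·0.0412824 = 0.0884414.
P(3 | observation) = 0.0137608 / 0.0884414 = 0.155592.

0.156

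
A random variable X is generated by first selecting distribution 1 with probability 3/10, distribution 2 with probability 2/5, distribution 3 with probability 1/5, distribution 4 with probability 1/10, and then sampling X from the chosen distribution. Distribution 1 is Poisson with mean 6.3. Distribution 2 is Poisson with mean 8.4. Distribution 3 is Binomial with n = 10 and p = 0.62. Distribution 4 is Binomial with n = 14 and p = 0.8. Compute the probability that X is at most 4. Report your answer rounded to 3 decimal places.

Conditional on each component, P(X ≤ 4): 1: 0.246904; 2: 0.0789083; 3: 0.13476; 4: 4.60497e-05.
By total probability, P(X ≤ 4) = 0.3·0.246904 + 0.4·0.0789083 + 0.2·0.13476 + 0.1·4.60497e-05 = 0.132591.

0.133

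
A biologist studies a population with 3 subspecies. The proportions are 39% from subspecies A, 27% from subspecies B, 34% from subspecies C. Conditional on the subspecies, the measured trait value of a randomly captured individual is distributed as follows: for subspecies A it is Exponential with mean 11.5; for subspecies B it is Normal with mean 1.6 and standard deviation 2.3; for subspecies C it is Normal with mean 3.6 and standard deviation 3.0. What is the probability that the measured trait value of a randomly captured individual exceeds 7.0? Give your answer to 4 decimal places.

Conditional on each subspecies, P(X > 7.0): A: 0.54406; B: 0.00944167; C: 0.128537.
By total probability, P(X > 7.0) = 0.39·0.54406 + 0.27·0.00944167 + 0.34·0.128537 = 0.258435.

0.2584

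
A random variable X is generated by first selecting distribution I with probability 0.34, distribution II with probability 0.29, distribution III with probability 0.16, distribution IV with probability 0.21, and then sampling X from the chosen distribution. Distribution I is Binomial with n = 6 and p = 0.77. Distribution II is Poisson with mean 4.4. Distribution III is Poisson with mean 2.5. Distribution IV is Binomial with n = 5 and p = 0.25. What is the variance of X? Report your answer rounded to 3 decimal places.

Per component, I: μ=4.62, E[X²]=22.407; II: μ=4.4, E[X²]=23.76; III: μ=2.5, E[X²]=8.75; IV: μ=1.25, E[X²]=2.5.
E[X] = 0.34·4.62 + 0.29·4.4 + 0.16·2.5 + 0.21·1.25 = 3.5093.
E[X²] = 0.34·22.407 + 0.29·23.76 + 0.16·8.75 + 0.21·2.5 = 16.4338.
Var(X) = E[X²] − (E[X])² = 16.4338 − 12.3152 = 4.11859.

4.119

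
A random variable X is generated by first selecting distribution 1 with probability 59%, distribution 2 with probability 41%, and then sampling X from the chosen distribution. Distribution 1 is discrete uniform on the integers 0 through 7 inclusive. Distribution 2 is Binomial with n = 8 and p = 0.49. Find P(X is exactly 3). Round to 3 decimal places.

Conditional on each component, P(X = 3): 1: 0.125; 2: 0.227315.
By total probability, P(X = 3) = 0.59·0.125 + 0.41·0.227315 = 0.166949.

0.167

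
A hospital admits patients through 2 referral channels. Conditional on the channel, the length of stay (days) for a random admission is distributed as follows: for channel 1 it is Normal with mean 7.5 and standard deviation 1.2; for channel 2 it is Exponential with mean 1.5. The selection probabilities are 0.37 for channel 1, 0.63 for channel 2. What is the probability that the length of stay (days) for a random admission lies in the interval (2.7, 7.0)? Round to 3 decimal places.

Conditional on each channel, P(2.7 < X < 7.0): 1: 0.338429; 2: 0.155895.
By total probability, P(2.7 < X < 7.0) = 0.37·0.338429 + 0.63·0.155895 = 0.223433.

0.223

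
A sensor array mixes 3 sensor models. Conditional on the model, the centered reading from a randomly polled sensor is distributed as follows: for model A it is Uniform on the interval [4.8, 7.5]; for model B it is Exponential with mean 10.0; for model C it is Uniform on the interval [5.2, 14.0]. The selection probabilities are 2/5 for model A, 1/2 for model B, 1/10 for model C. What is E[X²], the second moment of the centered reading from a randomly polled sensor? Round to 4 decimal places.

For each component E[X²] = Var + (mean)², giving A: 38.43; B: 200; C: 98.6133.
Overall E[X²] = 0.4·38.43 + 0.5·200 + 0.1·98.6133 = 125.233.

125.2333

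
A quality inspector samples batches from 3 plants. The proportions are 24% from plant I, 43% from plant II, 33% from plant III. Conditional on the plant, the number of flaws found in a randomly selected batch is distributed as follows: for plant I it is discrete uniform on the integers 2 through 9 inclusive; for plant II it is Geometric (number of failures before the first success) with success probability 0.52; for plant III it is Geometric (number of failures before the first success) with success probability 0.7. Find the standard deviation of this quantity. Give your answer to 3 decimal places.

2.541

Per component, I: μ=5.5, E[X²]=35.5; II: μ=0.923077, E[X²]=2.62722; III: μ=0.428571, E[X²]=0.795918.
E[X] = 0.24·5.5 + 0.43·0.923077 + 0.33·0.428571 = 1.85835.
E[X²] = 0.24·35.5 + 0.43·2.62722 + 0.33·0.795918 = 9.91236.
Var(X) = E[X²] − (E[X])² = 9.91236 − 3.45347 = 6.45889.
SD(X) = √6.45889 = 2.54143.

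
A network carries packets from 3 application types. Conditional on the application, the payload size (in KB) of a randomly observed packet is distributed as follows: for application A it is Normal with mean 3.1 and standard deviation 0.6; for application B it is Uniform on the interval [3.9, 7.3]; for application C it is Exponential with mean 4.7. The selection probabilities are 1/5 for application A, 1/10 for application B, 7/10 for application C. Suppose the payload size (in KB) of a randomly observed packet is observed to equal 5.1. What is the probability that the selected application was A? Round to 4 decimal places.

Likelihoods f(5.1 | ·): A: 0.00257046; B: 0.294118; C: 0.0718863.
Posterior ∝ prior × likelihood. Numerator for A: 0.2·0.00257046 = 0.000514093.
Normalizing constant: 0.2·0.00257046 + 0.1·0.294118 + 0.7·0.0718863 = 0.0802463.
P(A | observation) = 0.000514093 / 0.0802463 = 0.00640644.

0.0064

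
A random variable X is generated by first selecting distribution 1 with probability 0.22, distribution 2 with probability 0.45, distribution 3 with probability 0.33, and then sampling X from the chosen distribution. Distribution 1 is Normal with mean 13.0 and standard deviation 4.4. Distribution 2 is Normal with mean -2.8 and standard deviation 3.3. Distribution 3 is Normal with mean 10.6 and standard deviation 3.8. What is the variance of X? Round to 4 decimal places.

65.7221

Per component, 1: μ=13, E[X²]=188.36; 2: μ=-2.8, E[X²]=18.73; 3: μ=10.6, E[X²]=126.8.
E[X] = 0.22·13 + 0.45·-2.8 + 0.33·10.6 = 5.098.
E[X²] = 0.22·188.36 + 0.45·18.73 + 0.33·126.8 = 91.7117.
Var(X) = E[X²] − (E[X])² = 91.7117 − 25.9896 = 65.7221.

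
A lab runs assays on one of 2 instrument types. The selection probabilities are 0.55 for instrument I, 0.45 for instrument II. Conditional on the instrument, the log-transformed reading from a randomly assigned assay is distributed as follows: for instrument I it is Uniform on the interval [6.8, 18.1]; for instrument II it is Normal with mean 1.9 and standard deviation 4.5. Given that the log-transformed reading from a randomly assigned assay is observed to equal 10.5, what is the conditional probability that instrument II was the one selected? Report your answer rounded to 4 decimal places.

0.1166

Likelihoods f(10.5 | ·): I: 0.0884956; II: 0.0142758.
Posterior ∝ prior × likelihood. Numerator for II: 0.45·0.0142758 = 0.00642411.
Normalizing constant: 0.55·0.0884956 + 0.45·0.0142758 = 0.0550967.
P(II | observation) = 0.00642411 / 0.0550967 = 0.116597.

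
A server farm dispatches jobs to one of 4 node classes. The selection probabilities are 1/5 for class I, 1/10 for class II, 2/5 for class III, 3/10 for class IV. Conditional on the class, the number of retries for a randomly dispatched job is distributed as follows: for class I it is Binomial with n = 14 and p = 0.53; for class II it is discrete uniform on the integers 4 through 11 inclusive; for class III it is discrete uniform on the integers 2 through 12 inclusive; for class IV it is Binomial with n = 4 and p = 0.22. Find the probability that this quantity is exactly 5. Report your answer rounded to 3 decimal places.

0.068

Conditional on each class, P(X = 5): I: 0.0936967; II: 0.125; III: 0.0909091; IV: 0.
By total probability, P(X = 5) = 0.2·0.0936967 + 0.1·0.125 + 0.4·0.0909091 + 0.3·0 = 0.067603.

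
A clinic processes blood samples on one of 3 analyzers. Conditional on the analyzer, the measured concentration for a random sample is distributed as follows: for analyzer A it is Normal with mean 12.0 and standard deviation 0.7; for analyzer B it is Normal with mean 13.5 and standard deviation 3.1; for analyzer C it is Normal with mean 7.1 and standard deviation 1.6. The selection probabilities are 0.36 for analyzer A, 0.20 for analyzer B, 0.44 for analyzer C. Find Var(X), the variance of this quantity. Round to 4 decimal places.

Per component, A: μ=12, E[X²]=144.49; B: μ=13.5, E[X²]=191.86; C: μ=7.1, E[X²]=52.97.
E[X] = 0.36·12 + 0.2·13.5 + 0.44·7.1 = 10.144.
E[X²] = 0.36·144.49 + 0.2·191.86 + 0.44·52.97 = 113.695.
Var(X) = E[X²] − (E[X])² = 113.695 − 102.901 = 10.7945.

10.7945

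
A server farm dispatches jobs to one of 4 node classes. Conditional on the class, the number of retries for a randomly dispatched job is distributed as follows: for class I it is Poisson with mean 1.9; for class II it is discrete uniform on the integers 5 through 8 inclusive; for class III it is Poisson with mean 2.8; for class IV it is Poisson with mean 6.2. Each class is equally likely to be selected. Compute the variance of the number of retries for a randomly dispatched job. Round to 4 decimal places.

7.1500

Per component, I: μ=1.9, E[X²]=5.51; II: μ=6.5, E[X²]=43.5; III: μ=2.8, E[X²]=10.64; IV: μ=6.2, E[X²]=44.64.
E[X] = 0.25·1.9 + 0.25·6.5 + 0.25·2.8 + 0.25·6.2 = 4.35.
E[X²] = 0.25·5.51 + 0.25·43.5 + 0.25·10.64 + 0.25·44.64 = 26.0725.
Var(X) = E[X²] − (E[X])² = 26.0725 − 18.9225 = 7.15.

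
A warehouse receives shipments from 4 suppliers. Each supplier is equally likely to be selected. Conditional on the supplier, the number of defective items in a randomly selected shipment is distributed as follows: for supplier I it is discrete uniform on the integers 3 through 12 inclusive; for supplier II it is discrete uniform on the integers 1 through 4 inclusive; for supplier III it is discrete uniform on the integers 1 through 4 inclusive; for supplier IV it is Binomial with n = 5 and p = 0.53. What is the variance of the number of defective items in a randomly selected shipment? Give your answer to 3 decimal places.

Per component, I: μ=7.5, E[X²]=64.5; II: μ=2.5, E[X²]=7.5; III: μ=2.5, E[X²]=7.5; IV: μ=2.65, E[X²]=8.268.
E[X] = 0.25·7.5 + 0.25·2.5 + 0.25·2.5 + 0.25·2.65 = 3.7875.
E[X²] = 0.25·64.5 + 0.25·7.5 + 0.25·7.5 + 0.25·8.268 = 21.942.
Var(X) = E[X²] − (E[X])² = 21.942 − 14.3452 = 7.59684.

7.597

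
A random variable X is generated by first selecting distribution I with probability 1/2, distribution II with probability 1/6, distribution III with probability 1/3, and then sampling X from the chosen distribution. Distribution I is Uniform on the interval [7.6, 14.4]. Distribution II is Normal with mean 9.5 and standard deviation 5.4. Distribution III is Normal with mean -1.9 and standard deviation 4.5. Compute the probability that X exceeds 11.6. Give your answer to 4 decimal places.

Conditional on each component, P(X > 11.6): I: 0.411765; II: 0.348679; III: 0.0013499.
By total probability, P(X > 11.6) = 0.5·0.411765 + 0.166667·0.348679 + 0.333333·0.0013499 = 0.264446.

0.2644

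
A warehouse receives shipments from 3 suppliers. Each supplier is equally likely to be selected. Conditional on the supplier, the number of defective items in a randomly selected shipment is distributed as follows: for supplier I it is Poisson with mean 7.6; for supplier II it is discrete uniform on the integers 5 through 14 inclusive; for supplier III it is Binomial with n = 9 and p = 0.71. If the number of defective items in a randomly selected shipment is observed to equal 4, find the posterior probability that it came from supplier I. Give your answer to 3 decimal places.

0.514

Likelihoods P(X=4 | ·): I: 0.0695673; II: 0; III: 0.0656741.
Posterior ∝ prior × likelihood. Numerator for I: 0.333333·0.0695673 = 0.0231891.
Normalizing constant: 0.333333·0.0695673 + 0.333333·0 + 0.333333·0.0656741 = 0.0450805.
P(I | observation) = 0.0231891 / 0.0450805 = 0.514394.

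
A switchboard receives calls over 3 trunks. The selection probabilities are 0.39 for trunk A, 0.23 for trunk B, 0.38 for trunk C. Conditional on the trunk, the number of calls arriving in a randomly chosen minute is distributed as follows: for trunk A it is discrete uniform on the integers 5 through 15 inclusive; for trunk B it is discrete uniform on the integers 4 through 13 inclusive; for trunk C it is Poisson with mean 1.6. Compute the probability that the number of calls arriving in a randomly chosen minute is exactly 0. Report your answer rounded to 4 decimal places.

0.0767

Conditional on each trunk, P(X = 0): A: 0; B: 0; C: 0.201897.
By total probability, P(X = 0) = 0.39·0 + 0.23·0 + 0.38·0.201897 = 0.0767207.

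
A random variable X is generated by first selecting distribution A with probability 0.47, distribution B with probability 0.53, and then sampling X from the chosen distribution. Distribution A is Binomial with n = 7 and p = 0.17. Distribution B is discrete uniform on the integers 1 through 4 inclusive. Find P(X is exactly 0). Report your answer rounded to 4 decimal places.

Conditional on each component, P(X = 0): A: 0.271361; B: 0.
By total probability, P(X = 0) = 0.47·0.271361 + 0.53·0 = 0.127539.

0.1275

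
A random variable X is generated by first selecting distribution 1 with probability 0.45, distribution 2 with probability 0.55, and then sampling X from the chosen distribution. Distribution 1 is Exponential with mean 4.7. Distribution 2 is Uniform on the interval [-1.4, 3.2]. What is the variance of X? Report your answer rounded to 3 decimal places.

14.484

Per component, 1: μ=4.7, E[X²]=44.18; 2: μ=0.9, E[X²]=2.57333.
E[X] = 0.45·4.7 + 0.55·0.9 = 2.61.
E[X²] = 0.45·44.18 + 0.55·2.57333 = 21.2963.
Var(X) = E[X²] − (E[X])² = 21.2963 − 6.8121 = 14.4842.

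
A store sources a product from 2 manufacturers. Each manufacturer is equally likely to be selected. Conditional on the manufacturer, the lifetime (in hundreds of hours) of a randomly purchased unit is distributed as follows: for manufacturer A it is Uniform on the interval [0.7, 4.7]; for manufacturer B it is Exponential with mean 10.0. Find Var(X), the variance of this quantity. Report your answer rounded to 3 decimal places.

Per component, A: μ=2.7, E[X²]=8.62333; B: μ=10, E[X²]=200.
E[X] = 0.5·2.7 + 0.5·10 = 6.35.
E[X²] = 0.5·8.62333 + 0.5·200 = 104.312.
Var(X) = E[X²] − (E[X])² = 104.312 − 40.3225 = 63.9892.

63.989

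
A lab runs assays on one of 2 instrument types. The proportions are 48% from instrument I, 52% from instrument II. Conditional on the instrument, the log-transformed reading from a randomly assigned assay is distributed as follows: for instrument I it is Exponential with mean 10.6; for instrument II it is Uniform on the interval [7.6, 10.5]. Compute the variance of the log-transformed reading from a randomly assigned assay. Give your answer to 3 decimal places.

54.897

Per component, I: μ=10.6, E[X²]=224.72; II: μ=9.05, E[X²]=82.6033.
E[X] = 0.48·10.6 + 0.52·9.05 = 9.794.
E[X²] = 0.48·224.72 + 0.52·82.6033 = 150.819.
Var(X) = E[X²] − (E[X])² = 150.819 − 95.9224 = 54.8969.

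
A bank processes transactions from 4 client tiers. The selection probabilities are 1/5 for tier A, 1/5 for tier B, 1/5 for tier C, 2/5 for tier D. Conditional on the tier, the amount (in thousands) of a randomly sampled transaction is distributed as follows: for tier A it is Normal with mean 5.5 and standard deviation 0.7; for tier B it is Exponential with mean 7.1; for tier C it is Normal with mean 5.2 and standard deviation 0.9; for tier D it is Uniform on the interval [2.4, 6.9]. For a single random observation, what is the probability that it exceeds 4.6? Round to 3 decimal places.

0.639

Conditional on each tier, P(X > 4.6): A: 0.900729; B: 0.52315; C: 0.747507; D: 0.511111.
By total probability, P(X > 4.6) = 0.2·0.900729 + 0.2·0.52315 + 0.2·0.747507 + 0.4·0.511111 = 0.638722.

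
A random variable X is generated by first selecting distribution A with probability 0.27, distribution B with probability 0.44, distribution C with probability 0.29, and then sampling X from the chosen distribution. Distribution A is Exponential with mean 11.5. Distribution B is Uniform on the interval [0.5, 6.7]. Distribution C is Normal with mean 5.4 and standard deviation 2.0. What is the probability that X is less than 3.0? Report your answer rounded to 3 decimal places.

Conditional on each component, P(X < 3.0): A: 0.229619; B: 0.403226; C: 0.11507.
By total probability, P(X < 3.0) = 0.27·0.229619 + 0.44·0.403226 + 0.29·0.11507 = 0.272787.

0.273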